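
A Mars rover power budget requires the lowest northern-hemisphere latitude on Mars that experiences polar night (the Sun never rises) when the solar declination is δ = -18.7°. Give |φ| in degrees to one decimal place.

Polar night requires cos H₀ = −tan φ tan δ ≥ 1, i.e. tan φ tan δ ≤ −1.
The boundary is |tan φ| · |tan δ| = 1, so |φ| = 90° − |δ| = 90° − 18.7° = 71.3° in the northern hemisphere.

|φ| = 71.3°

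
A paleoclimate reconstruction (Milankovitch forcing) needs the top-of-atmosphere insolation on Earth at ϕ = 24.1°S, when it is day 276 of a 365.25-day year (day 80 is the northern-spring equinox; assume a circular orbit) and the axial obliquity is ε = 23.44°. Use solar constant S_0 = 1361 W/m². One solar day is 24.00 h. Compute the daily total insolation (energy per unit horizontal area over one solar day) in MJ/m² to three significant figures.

Solar longitude: L_s = 360° × (276 − 80)/365.25 = 193.183°.
sin δ = sin 23.44° × sin 193.183° = -0.09072, so δ = -5.205°.
cos h₀ = −tan(-24.1°) tan(-5.205°) = -0.0407, h₀ = 1.6116 rad.
Bracket: h₀ sin ϕ sin δ + cos ϕ cos δ sin h₀ = 1.6116×-0.40833×-0.09072 + 0.91283×0.99588×0.99917 = 0.059700 + 0.908315 = 0.968015.
Q̄ = (S_0/π) × [bracket] = (1361/π) × 0.968015 = 419.36 W/m².
Daily total = Q̄ × 24.00 h × 3600 s/h = 419.36 × 24.00 × 3600 / 10⁶ = 36.23 MJ/m².

36.2 MJ/m²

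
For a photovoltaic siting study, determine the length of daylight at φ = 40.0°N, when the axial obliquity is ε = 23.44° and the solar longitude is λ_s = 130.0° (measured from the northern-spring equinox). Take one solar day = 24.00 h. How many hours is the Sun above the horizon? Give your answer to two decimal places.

14.08 h

Solar declination: sin δ = sin ε · sin λ_s = sin 23.44° × sin 130.0° = 0.30472, so δ = +17.742°.
cos H₀ = −tan φ · tan δ = −tan(+40.0°) × tan(+17.742°) = -0.2685, so H₀ = 1.8426 rad = 105.57°.
Daylight = 2H₀/(2π) × 24.00 h = (1.8426/π) × 24.00 = 14.08 h.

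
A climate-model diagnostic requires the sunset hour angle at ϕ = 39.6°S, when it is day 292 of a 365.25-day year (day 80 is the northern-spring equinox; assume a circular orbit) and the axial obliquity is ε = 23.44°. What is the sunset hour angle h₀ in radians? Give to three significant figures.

h₀ = 1.73 rad

Solar longitude: L_s = 360° × (292 − 80)/365.25 = 208.953°.
sin δ = sin 23.44° × sin 208.953° = -0.19256, so δ = -11.103°.
cos h₀ = −tan ϕ · tan δ = −tan(-39.6°) × tan(-11.103°) = -0.1623, so h₀ = 1.7339 rad = 99.34°.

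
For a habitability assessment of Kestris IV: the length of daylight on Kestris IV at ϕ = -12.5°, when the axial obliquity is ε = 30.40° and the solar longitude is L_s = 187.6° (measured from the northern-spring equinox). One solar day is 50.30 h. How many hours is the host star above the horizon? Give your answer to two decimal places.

25.39 h

Solar declination: sin δ = sin ε · sin L_s = sin 30.40° × sin 187.6° = -0.06693, so δ = -3.837°.
cos h₀ = −tan ϕ · tan δ = −tan(-12.5°) × tan(-3.837°) = -0.0149, so h₀ = 1.5857 rad = 90.85°.
Daylight = 2h₀/(2π) × 50.30 h = (1.5857/π) × 50.30 = 25.39 h.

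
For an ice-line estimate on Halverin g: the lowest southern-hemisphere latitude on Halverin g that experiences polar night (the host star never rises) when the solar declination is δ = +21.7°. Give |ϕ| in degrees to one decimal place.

Polar night requires cos h₀ = −tan ϕ tan δ ≥ 1, i.e. tan ϕ tan δ ≤ −1.
The boundary is |tan ϕ| · |tan δ| = 1, so |ϕ| = 90° − |δ| = 90° − 21.7° = 68.3° in the southern hemisphere.

|ϕ| = 68.3°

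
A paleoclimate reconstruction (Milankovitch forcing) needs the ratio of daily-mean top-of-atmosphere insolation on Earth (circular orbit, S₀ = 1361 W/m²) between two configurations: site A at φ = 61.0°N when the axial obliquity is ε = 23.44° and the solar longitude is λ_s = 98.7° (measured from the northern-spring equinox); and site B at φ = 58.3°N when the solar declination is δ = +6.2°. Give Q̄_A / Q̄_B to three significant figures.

Q̄_A / Q̄_B ≈ 1.67

— Configuration A (φ=+61.0°):
Solar declination: sin δ = sin ε · sin λ_s = sin 23.44° × sin 98.7° = 0.39321, so δ = +23.154°.
cos H₀ = −tan(+61.0°) tan(+23.154°) = -0.7715, H₀ = 2.4520 rad.
Bracket: H₀ sin φ sin δ + cos φ cos δ sin H₀ = 2.4520×0.87462×0.39321 + 0.48481×0.91945×0.63621 = 0.843266 + 0.283596 = 1.126862.
Q̄ = (S₀/π) × [bracket] = (1361/π) × 1.126862 = 488.18 W/m².
— Configuration B (φ=+58.3°):
cos H₀ = −tan(+58.3°) tan(+6.200°) = -0.1759, H₀ = 1.7476 rad.
Bracket: H₀ sin φ sin δ + cos φ cos δ sin H₀ = 1.7476×0.85081×0.10800 + 0.52547×0.99415×0.98441 = 0.160583 + 0.514252 = 0.674835.
Q̄ = (S₀/π) × [bracket] = (1361/π) × 0.674835 = 292.35 W/m².
Ratio Q̄_A / Q̄_B = 488.18 / 292.35 = 1.670.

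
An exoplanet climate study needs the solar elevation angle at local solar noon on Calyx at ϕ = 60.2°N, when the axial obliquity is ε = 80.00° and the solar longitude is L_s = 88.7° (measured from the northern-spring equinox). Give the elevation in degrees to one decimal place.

Solar declination: sin δ = sin ε · sin L_s = sin 80.00° × sin 88.7° = 0.98455, so δ = +79.917°.
At local noon the hour angle is zero, so the zenith angle equals |ϕ − δ| = |+60.2° − (+79.917°)| = 19.717°.
Elevation = 90° − 19.717° = 70.3°.

70.3°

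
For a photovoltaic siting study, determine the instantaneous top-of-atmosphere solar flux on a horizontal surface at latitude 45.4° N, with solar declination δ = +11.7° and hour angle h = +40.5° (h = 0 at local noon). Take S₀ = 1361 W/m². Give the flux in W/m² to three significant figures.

cos θ_z = sin φ sin δ + cos φ cos δ cos h = 0.144390 + 0.522828 = 0.667218.
Flux = S₀ · cos θ_z = 1361 × 0.667218 = 908.1 W/m².

908 W/m²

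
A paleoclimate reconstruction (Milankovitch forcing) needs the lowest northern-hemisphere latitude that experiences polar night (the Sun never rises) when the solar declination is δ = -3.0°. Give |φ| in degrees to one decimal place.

|φ| = 87.0°

Polar night requires cos H₀ = −tan φ tan δ ≥ 1, i.e. tan φ tan δ ≤ −1.
The boundary is |tan φ| · |tan δ| = 1, so |φ| = 90° − |δ| = 90° − 3.0° = 87.0° in the northern hemisphere.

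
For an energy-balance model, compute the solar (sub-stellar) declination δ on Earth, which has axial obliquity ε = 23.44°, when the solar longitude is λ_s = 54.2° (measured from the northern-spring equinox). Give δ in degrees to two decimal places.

δ = +18.82°

sin δ = sin ε · sin λ_s = sin 23.44° × sin 54.2° = 0.322632.
δ = arcsin(0.322632) = +18.82°.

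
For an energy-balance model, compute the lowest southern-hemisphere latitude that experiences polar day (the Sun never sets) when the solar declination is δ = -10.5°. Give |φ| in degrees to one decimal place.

Polar day requires cos H₀ = −tan φ tan δ ≤ −1, i.e. tan φ tan δ ≥ 1.
The boundary is |tan φ| · |tan δ| = 1, so |φ| = 90° − |δ| = 90° − 10.5° = 79.5° in the southern hemisphere.

|φ| = 79.5°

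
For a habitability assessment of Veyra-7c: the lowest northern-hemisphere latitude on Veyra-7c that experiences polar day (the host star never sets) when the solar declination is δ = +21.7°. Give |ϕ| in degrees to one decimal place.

Polar day requires cos h₀ = −tan ϕ tan δ ≤ −1, i.e. tan ϕ tan δ ≥ 1.
The boundary is |tan ϕ| · |tan δ| = 1, so |ϕ| = 90° − |δ| = 90° − 21.7° = 68.3° in the northern hemisphere.

|ϕ| = 68.3°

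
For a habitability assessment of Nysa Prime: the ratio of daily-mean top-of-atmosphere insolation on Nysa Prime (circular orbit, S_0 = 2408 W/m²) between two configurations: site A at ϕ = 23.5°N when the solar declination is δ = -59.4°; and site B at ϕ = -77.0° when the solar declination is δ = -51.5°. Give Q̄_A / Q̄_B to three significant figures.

Q̄_A / Q̄_B ≈ 0.0254

— Configuration A (ϕ=+23.5°):
cos h₀ = −tan(+23.5°) tan(-59.400°) = 0.7352, h₀ = 0.7448 rad.
Bracket: h₀ sin ϕ sin δ + cos ϕ cos δ sin h₀ = 0.7448×0.39875×-0.86074 + 0.91706×0.50904×0.67782 = -0.255630 + 0.316420 = 0.060790.
Q̄ = (S_0/π) × [bracket] = (2408/π) × 0.060790 = 46.595 W/m².
— Configuration B (ϕ=-77.0°):
cos h₀ = −tan(-77.0°) tan(-51.500°) = -5.4454 ≤ −1 ⇒ polar day, h₀ = π.
Bracket: h₀ sin ϕ sin δ + cos ϕ cos δ sin h₀ = 3.1416×-0.97437×-0.78261 + 0.22495×0.62251×0.00000 = 2.395632 + 0.000000 = 2.395632.
Q̄ = (S_0/π) × [bracket] = (2408/π) × 2.395632 = 1836.2 W/m².
Ratio Q̄_A / Q̄_B = 46.595 / 1836.2 = 0.02538.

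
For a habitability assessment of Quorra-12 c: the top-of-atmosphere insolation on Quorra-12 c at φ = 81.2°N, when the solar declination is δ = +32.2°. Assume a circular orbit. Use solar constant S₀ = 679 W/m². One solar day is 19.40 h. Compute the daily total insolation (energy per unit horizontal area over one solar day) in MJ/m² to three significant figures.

cos H₀ = −tan(+81.2°) tan(+32.200°) = -4.0678 ≤ −1 ⇒ polar day, H₀ = π.
Bracket: H₀ sin φ sin δ + cos φ cos δ sin H₀ = 3.1416×0.98823×0.53288 + 0.15299×0.84619×0.00000 = 1.654392 + 0.000000 = 1.654392.
Q̄ = (S₀/π) × [bracket] = (679/π) × 1.654392 = 357.57 W/m².
Daily total = Q̄ × 19.40 h × 3600 s/h = 357.57 × 19.40 × 3600 / 10⁶ = 24.97 MJ/m².

25.0 MJ/m²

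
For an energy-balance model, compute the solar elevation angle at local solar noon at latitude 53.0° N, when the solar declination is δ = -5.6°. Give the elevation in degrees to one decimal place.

At local noon the hour angle is zero, so the zenith angle equals |ϕ − δ| = |+53.0° − (-5.600°)| = 58.600°.
Elevation = 90° − 58.600° = 31.4°.

31.4°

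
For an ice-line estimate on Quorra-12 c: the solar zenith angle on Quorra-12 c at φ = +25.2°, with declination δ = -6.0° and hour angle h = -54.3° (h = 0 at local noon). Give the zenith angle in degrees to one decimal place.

cos θ_z = sin φ sin δ + cos φ cos δ cos h = -0.044506 + 0.525111 = 0.480605.
θ_z = arccos(0.480605) = 61.3°.

θ_z = 61.3°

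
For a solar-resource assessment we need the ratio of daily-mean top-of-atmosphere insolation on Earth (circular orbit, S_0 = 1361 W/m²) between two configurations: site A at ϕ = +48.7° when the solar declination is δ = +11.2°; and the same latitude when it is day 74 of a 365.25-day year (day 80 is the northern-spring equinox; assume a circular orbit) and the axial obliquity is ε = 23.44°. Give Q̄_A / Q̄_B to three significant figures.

Q̄_A / Q̄_B ≈ 1.46

— Configuration A (ϕ=+48.7°):
cos h₀ = −tan(+48.7°) tan(+11.200°) = -0.2254, h₀ = 1.7981 rad.
Bracket: h₀ sin ϕ sin δ + cos ϕ cos δ sin h₀ = 1.7981×0.75126×0.19423 + 0.66000×0.98096×0.97427 = 0.262374 + 0.630775 = 0.893149.
Q̄ = (S_0/π) × [bracket] = (1361/π) × 0.893149 = 386.93 W/m².
— Configuration B (ϕ=+48.7°):
Solar longitude: L_s = 360° × (74 − 80)/365.25 = -5.914°, i.e. -5.914° + 360° = 354.086°.
sin δ = sin 23.44° × sin 354.086° = -0.04098, so δ = -2.349°.
cos h₀ = −tan(+48.7°) tan(-2.349°) = 0.0467, h₀ = 1.5241 rad.
Bracket: h₀ sin ϕ sin δ + cos ϕ cos δ sin h₀ = 1.5241×0.75126×-0.04098 + 0.66000×0.99916×0.99891 = -0.046922 + 0.658727 = 0.611805.
Q̄ = (S_0/π) × [bracket] = (1361/π) × 0.611805 = 265.05 W/m².
Ratio Q̄_A / Q̄_B = 386.93 / 265.05 = 1.460.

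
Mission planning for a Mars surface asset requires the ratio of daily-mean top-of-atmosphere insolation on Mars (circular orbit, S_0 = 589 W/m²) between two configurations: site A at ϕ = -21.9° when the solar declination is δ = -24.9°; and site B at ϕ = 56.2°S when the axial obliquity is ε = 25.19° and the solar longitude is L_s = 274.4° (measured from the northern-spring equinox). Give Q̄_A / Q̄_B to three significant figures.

Q̄_A / Q̄_B ≈ 0.929

— Configuration A (ϕ=-21.9°):
cos h₀ = −tan(-21.9°) tan(-24.900°) = -0.1866, h₀ = 1.7585 rad.
Bracket: h₀ sin ϕ sin δ + cos ϕ cos δ sin h₀ = 1.7585×-0.37299×-0.42104 + 0.92784×0.90704×0.98244 = 0.276161 + 0.826810 = 1.102971.
Q̄ = (S_0/π) × [bracket] = (589/π) × 1.102971 = 206.79 W/m².
— Configuration B (ϕ=-56.2°):
Solar declination: sin δ = sin ε · sin L_s = sin 25.19° × sin 274.4° = -0.42437, so δ = -25.111°.
cos h₀ = −tan(-56.2°) tan(-25.111°) = -0.7001, h₀ = 2.3463 rad.
Bracket: h₀ sin ϕ sin δ + cos ϕ cos δ sin h₀ = 2.3463×-0.83098×-0.42437 + 0.55630×0.90549×0.71407 = 0.827406 + 0.359694 = 1.187100.
Q̄ = (S_0/π) × [bracket] = (589/π) × 1.187100 = 222.56 W/m².
Ratio Q̄_A / Q̄_B = 206.79 / 222.56 = 0.9291.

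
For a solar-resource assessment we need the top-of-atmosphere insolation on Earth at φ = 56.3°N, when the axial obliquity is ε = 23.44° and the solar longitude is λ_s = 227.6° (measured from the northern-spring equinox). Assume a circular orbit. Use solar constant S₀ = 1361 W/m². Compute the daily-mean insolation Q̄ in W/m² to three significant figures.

Q̄ ≈ 88.3 W/m²

Solar declination: sin δ = sin ε · sin λ_s = sin 23.44° × sin 227.6° = -0.29375, so δ = -17.083°.
cos H₀ = −tan(+56.3°) tan(-17.083°) = 0.4608, H₀ = 1.0919 rad.
Bracket: H₀ sin φ sin δ + cos φ cos δ sin H₀ = 1.0919×0.83195×-0.29375 + 0.55484×0.95588×0.88751 = -0.266844 + 0.470700 = 0.203856.
Q̄ = (S₀/π) × [bracket] = (1361/π) × 0.203856 = 88.31 W/m².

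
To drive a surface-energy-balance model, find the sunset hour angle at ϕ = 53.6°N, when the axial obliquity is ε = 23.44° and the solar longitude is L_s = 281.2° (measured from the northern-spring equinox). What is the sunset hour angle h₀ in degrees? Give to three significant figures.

Solar declination: sin δ = sin ε · sin L_s = sin 23.44° × sin 281.2° = -0.39021, so δ = -22.968°.
cos h₀ = −tan ϕ · tan δ = −tan(+53.6°) × tan(-22.968°) = 0.5748, so h₀ = 0.9584 rad = 54.91°.

h₀ = 54.9°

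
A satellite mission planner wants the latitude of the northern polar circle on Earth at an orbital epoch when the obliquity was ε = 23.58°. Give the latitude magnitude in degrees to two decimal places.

66.42°

The polar circle is the lowest latitude that experiences at least one full rotation of continuous daylight at the northern-summer solstice; it lies at |φ| = 90° − ε = 90° − 23.58° = 66.42°.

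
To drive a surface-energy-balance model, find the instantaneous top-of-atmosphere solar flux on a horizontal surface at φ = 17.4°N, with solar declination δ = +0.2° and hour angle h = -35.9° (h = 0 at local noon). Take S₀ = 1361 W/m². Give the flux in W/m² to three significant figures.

1.05e+03 W/m²

cos θ_z = sin φ sin δ + cos φ cos δ cos h = 0.001044 + 0.772970 = 0.774014.
Flux = S₀ · cos θ_z = 1361 × 0.774014 = 1053 W/m².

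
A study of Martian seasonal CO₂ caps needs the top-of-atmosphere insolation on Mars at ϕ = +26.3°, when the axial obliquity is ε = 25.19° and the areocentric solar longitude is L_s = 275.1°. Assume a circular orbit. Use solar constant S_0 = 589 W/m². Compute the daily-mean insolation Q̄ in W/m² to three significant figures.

sin δ = sin 25.19° × sin 275.1° = -0.42394, so δ = -25.083°.
cos h₀ = −tan(+26.3°) tan(-25.083°) = 0.2313, h₀ = 1.3373 rad.
Bracket: h₀ sin ϕ sin δ + cos ϕ cos δ sin h₀ = 1.3373×0.44307×-0.42394 + 0.89649×0.90569×0.97287 = -0.251192 + 0.789914 = 0.538722.
Q̄ = (S_0/π) × [bracket] = (589/π) × 0.538722 = 101.0 W/m².

Q̄ ≈ 101 W/m²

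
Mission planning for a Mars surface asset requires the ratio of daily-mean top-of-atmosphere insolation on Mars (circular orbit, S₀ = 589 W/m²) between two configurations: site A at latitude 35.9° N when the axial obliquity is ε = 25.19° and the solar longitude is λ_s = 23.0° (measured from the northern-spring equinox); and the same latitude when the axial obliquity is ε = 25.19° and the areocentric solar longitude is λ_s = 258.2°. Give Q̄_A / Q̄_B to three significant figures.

— Configuration A (φ=+35.9°):
Solar declination: sin δ = sin ε · sin λ_s = sin 25.19° × sin 23.0° = 0.16630, so δ = +9.573°.
cos H₀ = −tan(+35.9°) tan(+9.573°) = -0.1221, H₀ = 1.6932 rad.
Bracket: H₀ sin φ sin δ + cos φ cos δ sin H₀ = 1.6932×0.58637×0.16630 + 0.81004×0.98607×0.99252 = 0.165110 + 0.792781 = 0.957891.
Q̄ = (S₀/π) × [bracket] = (589/π) × 0.957891 = 179.59 W/m².
— Configuration B (φ=+35.9°):
sin δ = sin 25.19° × sin 258.2° = -0.41663, so δ = -24.622°.
cos H₀ = −tan(+35.9°) tan(-24.622°) = 0.3318, H₀ = 1.2326 rad.
Bracket: H₀ sin φ sin δ + cos φ cos δ sin H₀ = 1.2326×0.58637×-0.41663 + 0.81004×0.90908×0.94337 = -0.301123 + 0.694689 = 0.393566.
Q̄ = (S₀/π) × [bracket] = (589/π) × 0.393566 = 73.788 W/m².
Ratio Q̄_A / Q̄_B = 179.59 / 73.788 = 2.434.

Q̄_A / Q̄_B ≈ 2.43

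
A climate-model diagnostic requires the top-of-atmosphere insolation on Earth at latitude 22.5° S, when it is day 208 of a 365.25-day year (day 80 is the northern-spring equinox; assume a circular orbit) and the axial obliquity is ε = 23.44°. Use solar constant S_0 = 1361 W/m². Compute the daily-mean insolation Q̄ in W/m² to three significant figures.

Solar longitude: L_s = 360° × (208 − 80)/365.25 = 126.160°.
sin δ = sin 23.44° × sin 126.160° = 0.32116, so δ = +18.733°.
cos h₀ = −tan(-22.5°) tan(+18.733°) = 0.1405, h₀ = 1.4299 rad.
Bracket: h₀ sin ϕ sin δ + cos ϕ cos δ sin h₀ = 1.4299×-0.38268×0.32116 + 0.92388×0.94702×0.99008 = -0.175737 + 0.866254 = 0.690517.
Q̄ = (S_0/π) × [bracket] = (1361/π) × 0.690517 = 299.1 W/m².

Q̄ ≈ 299 W/m²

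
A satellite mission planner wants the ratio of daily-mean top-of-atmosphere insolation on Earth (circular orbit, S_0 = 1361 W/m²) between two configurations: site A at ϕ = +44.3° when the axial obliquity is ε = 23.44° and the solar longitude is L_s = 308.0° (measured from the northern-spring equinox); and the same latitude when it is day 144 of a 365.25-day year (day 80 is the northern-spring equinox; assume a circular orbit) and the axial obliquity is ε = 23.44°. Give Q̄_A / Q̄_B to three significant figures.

Q̄_A / Q̄_B ≈ 0.336

— Configuration A (ϕ=+44.3°):
Solar declination: sin δ = sin ε · sin L_s = sin 23.44° × sin 308.0° = -0.31346, so δ = -18.268°.
cos h₀ = −tan(+44.3°) tan(-18.268°) = 0.3221, h₀ = 1.2428 rad.
Bracket: h₀ sin ϕ sin δ + cos ϕ cos δ sin h₀ = 1.2428×0.69842×-0.31346 + 0.71569×0.94960×0.94670 = -0.272082 + 0.643396 = 0.371314.
Q̄ = (S_0/π) × [bracket] = (1361/π) × 0.371314 = 160.86 W/m².
— Configuration B (ϕ=+44.3°):
Solar longitude: L_s = 360° × (144 − 80)/365.25 = 63.080°.
sin δ = sin 23.44° × sin 63.080° = 0.35468, so δ = +20.774°.
cos h₀ = −tan(+44.3°) tan(+20.774°) = -0.3702, h₀ = 1.9500 rad.
Bracket: h₀ sin ϕ sin δ + cos ϕ cos δ sin h₀ = 1.9500×0.69842×0.35468 + 0.71569×0.93499×0.92896 = 0.483045 + 0.621626 = 1.104671.
Q̄ = (S_0/π) × [bracket] = (1361/π) × 1.104671 = 478.57 W/m².
Ratio Q̄_A / Q̄_B = 160.86 / 478.57 = 0.3361.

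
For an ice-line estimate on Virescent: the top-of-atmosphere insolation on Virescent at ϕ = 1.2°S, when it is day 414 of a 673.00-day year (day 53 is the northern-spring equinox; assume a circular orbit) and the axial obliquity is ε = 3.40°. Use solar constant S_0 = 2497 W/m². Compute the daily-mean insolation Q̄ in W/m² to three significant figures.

Solar longitude: L_s = 360° × (414 − 53)/673.00 = 193.105°.
sin δ = sin 3.40° × sin 193.105° = -0.01345, so δ = -0.771°.
cos h₀ = −tan(-1.2°) tan(-0.771°) = -0.0003, h₀ = 1.5711 rad.
Bracket: h₀ sin ϕ sin δ + cos ϕ cos δ sin h₀ = 1.5711×-0.02094×-0.01345 + 0.99978×0.99991×1.00000 = 0.000442 + 0.999690 = 1.000132.
Q̄ = (S_0/π) × [bracket] = (2497/π) × 1.000132 = 794.9 W/m².

Q̄ ≈ 795 W/m²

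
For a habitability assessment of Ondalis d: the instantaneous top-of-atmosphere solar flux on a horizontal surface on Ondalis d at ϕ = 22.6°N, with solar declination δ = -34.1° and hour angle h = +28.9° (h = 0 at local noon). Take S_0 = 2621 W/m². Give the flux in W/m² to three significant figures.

cos θ_z = sin ϕ sin δ + cos ϕ cos δ cos h = -0.215451 + 0.669270 = 0.453819.
Flux = S_0 · cos θ_z = 2621 × 0.453819 = 1189 W/m².

1.19e+03 W/m²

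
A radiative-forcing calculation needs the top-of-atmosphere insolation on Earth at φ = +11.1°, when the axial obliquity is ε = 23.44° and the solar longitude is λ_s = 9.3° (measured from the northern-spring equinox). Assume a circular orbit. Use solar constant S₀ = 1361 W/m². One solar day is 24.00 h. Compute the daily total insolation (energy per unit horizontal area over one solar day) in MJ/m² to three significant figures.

37.4 MJ/m²

Solar declination: sin δ = sin ε · sin λ_s = sin 23.44° × sin 9.3° = 0.06428, so δ = +3.686°.
cos H₀ = −tan(+11.1°) tan(+3.686°) = -0.0126, H₀ = 1.5834 rad.
Bracket: H₀ sin φ sin δ + cos φ cos δ sin H₀ = 1.5834×0.19252×0.06428 + 0.98129×0.99793×0.99992 = 0.019595 + 0.979180 = 0.998775.
Q̄ = (S₀/π) × [bracket] = (1361/π) × 0.998775 = 432.69 W/m².
Daily total = Q̄ × 24.00 h × 3600 s/h = 432.69 × 24.00 × 3600 / 10⁶ = 37.38 MJ/m².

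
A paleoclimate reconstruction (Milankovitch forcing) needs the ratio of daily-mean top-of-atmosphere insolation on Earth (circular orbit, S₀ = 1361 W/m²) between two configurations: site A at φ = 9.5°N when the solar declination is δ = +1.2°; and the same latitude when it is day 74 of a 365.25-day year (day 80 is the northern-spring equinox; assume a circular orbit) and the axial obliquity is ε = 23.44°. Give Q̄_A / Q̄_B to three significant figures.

— Configuration A (φ=+9.5°):
cos H₀ = −tan(+9.5°) tan(+1.200°) = -0.0035, H₀ = 1.5743 rad.
Bracket: H₀ sin φ sin δ + cos φ cos δ sin H₀ = 1.5743×0.16505×0.02094 + 0.98629×0.99978×0.99999 = 0.005441 + 0.986063 = 0.991504.
Q̄ = (S₀/π) × [bracket] = (1361/π) × 0.991504 = 429.54 W/m².
— Configuration B (φ=+9.5°):
Solar longitude: λ_s = 360° × (74 − 80)/365.25 = -5.914°, i.e. -5.914° + 360° = 354.086°.
sin δ = sin 23.44° × sin 354.086° = -0.04098, so δ = -2.349°.
cos H₀ = −tan(+9.5°) tan(-2.349°) = 0.0069, H₀ = 1.5639 rad.
Bracket: H₀ sin φ sin δ + cos φ cos δ sin H₀ = 1.5639×0.16505×-0.04098 + 0.98629×0.99916×0.99998 = -0.010578 + 0.985442 = 0.974864.
Q̄ = (S₀/π) × [bracket] = (1361/π) × 0.974864 = 422.33 W/m².
Ratio Q̄_A / Q̄_B = 429.54 / 422.33 = 1.017.

Q̄_A / Q̄_B ≈ 1.02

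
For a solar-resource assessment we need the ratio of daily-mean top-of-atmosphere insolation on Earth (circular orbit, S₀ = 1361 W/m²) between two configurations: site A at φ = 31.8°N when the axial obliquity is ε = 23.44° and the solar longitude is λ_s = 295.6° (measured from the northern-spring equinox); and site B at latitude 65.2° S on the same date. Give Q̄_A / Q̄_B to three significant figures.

— Configuration A (φ=+31.8°):
Solar declination: sin δ = sin ε · sin λ_s = sin 23.44° × sin 295.6° = -0.35874, so δ = -21.023°.
cos H₀ = −tan(+31.8°) tan(-21.023°) = 0.2383, H₀ = 1.3302 rad.
Bracket: H₀ sin φ sin δ + cos φ cos δ sin H₀ = 1.3302×0.52696×-0.35874 + 0.84989×0.93344×0.97119 = -0.251463 + 0.770466 = 0.519003.
Q̄ = (S₀/π) × [bracket] = (1361/π) × 0.519003 = 224.84 W/m².
— Configuration B (φ=-65.2°):
cos H₀ = −tan(-65.2°) tan(-21.023°) = -0.8317, H₀ = 2.5530 rad.
Bracket: H₀ sin φ sin δ + cos φ cos δ sin H₀ = 2.5530×-0.90778×-0.35874 + 0.41945×0.93344×0.55516 = 0.831402 + 0.217363 = 1.048765.
Q̄ = (S₀/π) × [bracket] = (1361/π) × 1.048765 = 454.35 W/m².
Ratio Q̄_A / Q̄_B = 224.84 / 454.35 = 0.4949.

Q̄_A / Q̄_B ≈ 0.495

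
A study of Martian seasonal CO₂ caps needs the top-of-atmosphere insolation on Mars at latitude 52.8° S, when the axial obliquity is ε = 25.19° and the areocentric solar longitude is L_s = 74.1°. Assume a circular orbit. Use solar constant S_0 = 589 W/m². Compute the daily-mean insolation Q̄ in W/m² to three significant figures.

sin δ = sin 25.19° × sin 74.1° = 0.40934, so δ = +24.163°.
cos h₀ = −tan(-52.8°) tan(+24.163°) = 0.5911, h₀ = 0.9384 rad.
Bracket: h₀ sin ϕ sin δ + cos ϕ cos δ sin h₀ = 0.9384×-0.79653×0.40934 + 0.60460×0.91238×0.80662 = -0.305967 + 0.444952 = 0.138985.
Q̄ = (S_0/π) × [bracket] = (589/π) × 0.138985 = 26.06 W/m².

Q̄ ≈ 26.1 W/m²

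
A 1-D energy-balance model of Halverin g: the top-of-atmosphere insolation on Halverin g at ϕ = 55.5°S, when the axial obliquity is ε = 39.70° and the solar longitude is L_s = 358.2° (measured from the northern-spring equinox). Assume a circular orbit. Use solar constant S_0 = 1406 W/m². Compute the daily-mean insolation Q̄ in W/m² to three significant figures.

Q̄ ≈ 265 W/m²

Solar declination: sin δ = sin ε · sin L_s = sin 39.70° × sin 358.2° = -0.02006, so δ = -1.150°.
cos h₀ = −tan(-55.5°) tan(-1.150°) = -0.0292, h₀ = 1.6000 rad.
Bracket: h₀ sin ϕ sin δ + cos ϕ cos δ sin h₀ = 1.6000×-0.82413×-0.02006 + 0.56641×0.99980×0.99957 = 0.026451 + 0.566053 = 0.592504.
Q̄ = (S_0/π) × [bracket] = (1406/π) × 0.592504 = 265.2 W/m².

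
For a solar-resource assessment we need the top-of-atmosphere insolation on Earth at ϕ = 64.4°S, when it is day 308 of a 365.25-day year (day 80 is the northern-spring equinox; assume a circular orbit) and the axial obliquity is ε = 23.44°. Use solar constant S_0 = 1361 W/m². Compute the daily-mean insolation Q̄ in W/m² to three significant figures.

Solar longitude: L_s = 360° × (308 − 80)/365.25 = 224.723°.
sin δ = sin 23.44° × sin 224.723° = -0.27991, so δ = -16.255°.
cos h₀ = −tan(-64.4°) tan(-16.255°) = -0.6086, h₀ = 2.2250 rad.
Bracket: h₀ sin ϕ sin δ + cos ϕ cos δ sin h₀ = 2.2250×-0.90183×-0.27991 + 0.43209×0.96002×0.79351 = 0.561659 + 0.329160 = 0.890819.
Q̄ = (S_0/π) × [bracket] = (1361/π) × 0.890819 = 385.9 W/m².

Q̄ ≈ 386 W/m²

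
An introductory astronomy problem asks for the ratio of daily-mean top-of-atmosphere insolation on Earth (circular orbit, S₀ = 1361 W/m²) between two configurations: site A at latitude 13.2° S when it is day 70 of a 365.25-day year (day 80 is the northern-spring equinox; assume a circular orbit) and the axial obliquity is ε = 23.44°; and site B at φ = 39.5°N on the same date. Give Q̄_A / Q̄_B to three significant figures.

— Configuration A (φ=-13.2°):
Solar longitude: λ_s = 360° × (70 − 80)/365.25 = -9.856°, i.e. -9.856° + 360° = 350.144°.
sin δ = sin 23.44° × sin 350.144° = -0.06809, so δ = -3.904°.
cos H₀ = −tan(-13.2°) tan(-3.904°) = -0.0160, H₀ = 1.5868 rad.
Bracket: H₀ sin φ sin δ + cos φ cos δ sin H₀ = 1.5868×-0.22835×-0.06809 + 0.97358×0.99768×0.99987 = 0.024672 + 0.971195 = 0.995867.
Q̄ = (S₀/π) × [bracket] = (1361/π) × 0.995867 = 431.43 W/m².
— Configuration B (φ=+39.5°):
cos H₀ = −tan(+39.5°) tan(-3.904°) = 0.0563, H₀ = 1.5145 rad.
Bracket: H₀ sin φ sin δ + cos φ cos δ sin H₀ = 1.5145×0.63608×-0.06809 + 0.77162×0.99768×0.99842 = -0.065594 + 0.768614 = 0.703020.
Q̄ = (S₀/π) × [bracket] = (1361/π) × 0.703020 = 304.56 W/m².
Ratio Q̄_A / Q̄_B = 431.43 / 304.56 = 1.417.

Q̄_A / Q̄_B ≈ 1.42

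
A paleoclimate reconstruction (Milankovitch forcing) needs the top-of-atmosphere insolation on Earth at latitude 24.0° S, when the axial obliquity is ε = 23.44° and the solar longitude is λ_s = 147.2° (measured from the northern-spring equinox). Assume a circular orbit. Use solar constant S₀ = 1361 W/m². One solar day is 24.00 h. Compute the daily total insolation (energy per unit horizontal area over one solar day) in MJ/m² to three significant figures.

28.4 MJ/m²

Solar declination: sin δ = sin ε · sin λ_s = sin 23.44° × sin 147.2° = 0.21549, so δ = +12.444°.
cos H₀ = −tan(-24.0°) tan(+12.444°) = 0.0982, H₀ = 1.4724 rad.
Bracket: H₀ sin φ sin δ + cos φ cos δ sin H₀ = 1.4724×-0.40674×0.21549 + 0.91355×0.97651×0.99516 = -0.129054 + 0.887773 = 0.758719.
Q̄ = (S₀/π) × [bracket] = (1361/π) × 0.758719 = 328.69 W/m².
Daily total = Q̄ × 24.00 h × 3600 s/h = 328.69 × 24.00 × 3600 / 10⁶ = 28.40 MJ/m².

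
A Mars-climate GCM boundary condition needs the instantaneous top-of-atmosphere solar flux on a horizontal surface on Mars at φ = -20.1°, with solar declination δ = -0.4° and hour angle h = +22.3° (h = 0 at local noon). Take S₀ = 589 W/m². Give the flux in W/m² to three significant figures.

cos θ_z = sin φ sin δ + cos φ cos δ cos h = 0.002399 + 0.868838 = 0.871237.
Flux = S₀ · cos θ_z = 589 × 0.871237 = 513.2 W/m².

513 W/m²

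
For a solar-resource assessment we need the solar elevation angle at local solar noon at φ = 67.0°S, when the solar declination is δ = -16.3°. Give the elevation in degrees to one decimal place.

39.3°

At local noon the hour angle is zero, so the zenith angle equals |φ − δ| = |-67.0° − (-16.300°)| = 50.700°.
Elevation = 90° − 50.700° = 39.3°.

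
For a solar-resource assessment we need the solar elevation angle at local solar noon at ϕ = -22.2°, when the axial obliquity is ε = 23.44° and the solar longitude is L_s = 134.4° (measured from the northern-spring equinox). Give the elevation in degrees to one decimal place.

Solar declination: sin δ = sin ε · sin L_s = sin 23.44° × sin 134.4° = 0.28421, so δ = +16.512°.
At local noon the hour angle is zero, so the zenith angle equals |ϕ − δ| = |-22.2° − (+16.512°)| = 38.712°.
Elevation = 90° − 38.712° = 51.3°.

51.3°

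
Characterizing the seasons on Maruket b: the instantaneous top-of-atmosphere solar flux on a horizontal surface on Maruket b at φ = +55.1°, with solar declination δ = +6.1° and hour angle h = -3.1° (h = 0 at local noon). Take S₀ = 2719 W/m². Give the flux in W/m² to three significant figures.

cos θ_z = sin φ sin δ + cos φ cos δ cos h = 0.087153 + 0.568074 = 0.655227.
Flux = S₀ · cos θ_z = 2719 × 0.655227 = 1782 W/m².

1.78e+03 W/m²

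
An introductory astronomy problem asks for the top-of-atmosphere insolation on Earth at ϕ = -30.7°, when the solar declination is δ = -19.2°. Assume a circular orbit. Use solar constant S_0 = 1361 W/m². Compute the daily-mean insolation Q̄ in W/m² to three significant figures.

Q̄ ≈ 474 W/m²

cos h₀ = −tan(-30.7°) tan(-19.200°) = -0.2068, h₀ = 1.7791 rad.
Bracket: h₀ sin ϕ sin δ + cos ϕ cos δ sin h₀ = 1.7791×-0.51054×-0.32887 + 0.85985×0.94438×0.97839 = 0.298713 + 0.794477 = 1.093190.
Q̄ = (S_0/π) × [bracket] = (1361/π) × 1.093190 = 473.6 W/m².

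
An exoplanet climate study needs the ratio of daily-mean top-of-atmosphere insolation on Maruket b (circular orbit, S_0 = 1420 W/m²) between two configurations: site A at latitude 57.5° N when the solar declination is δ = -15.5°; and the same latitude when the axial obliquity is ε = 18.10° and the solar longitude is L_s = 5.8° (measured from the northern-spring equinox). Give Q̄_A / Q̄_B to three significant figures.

Q̄_A / Q̄_B ≈ 0.369

— Configuration A (ϕ=+57.5°):
cos h₀ = −tan(+57.5°) tan(-15.500°) = 0.4353, h₀ = 1.1204 rad.
Bracket: h₀ sin ϕ sin δ + cos ϕ cos δ sin h₀ = 1.1204×0.84339×-0.26724 + 0.53730×0.96363×0.90028 = -0.252524 + 0.466128 = 0.213604.
Q̄ = (S_0/π) × [bracket] = (1420/π) × 0.213604 = 96.549 W/m².
— Configuration B (ϕ=+57.5°):
Solar declination: sin δ = sin ε · sin L_s = sin 18.10° × sin 5.8° = 0.03140, so δ = +1.799°.
cos h₀ = −tan(+57.5°) tan(+1.799°) = -0.0493, h₀ = 1.6201 rad.
Bracket: h₀ sin ϕ sin δ + cos ϕ cos δ sin h₀ = 1.6201×0.84339×0.03140 + 0.53730×0.99951×0.99878 = 0.042904 + 0.536382 = 0.579286.
Q̄ = (S_0/π) × [bracket] = (1420/π) × 0.579286 = 261.84 W/m².
Ratio Q̄_A / Q̄_B = 96.549 / 261.84 = 0.3687.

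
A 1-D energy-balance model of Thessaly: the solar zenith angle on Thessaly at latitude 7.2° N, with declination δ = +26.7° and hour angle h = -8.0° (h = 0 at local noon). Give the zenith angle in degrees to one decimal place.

θ_z = 20.9°

cos θ_z = sin φ sin δ + cos φ cos δ cos h = 0.056315 + 0.877701 = 0.934016.
θ_z = arccos(0.934016) = 20.9°.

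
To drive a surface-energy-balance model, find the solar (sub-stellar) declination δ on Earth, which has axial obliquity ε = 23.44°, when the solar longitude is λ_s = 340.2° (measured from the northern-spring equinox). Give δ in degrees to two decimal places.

δ = -7.74°

sin δ = sin ε · sin λ_s = sin 23.44° × sin 340.2° = -0.134746.
δ = arcsin(-0.134746) = -7.74°.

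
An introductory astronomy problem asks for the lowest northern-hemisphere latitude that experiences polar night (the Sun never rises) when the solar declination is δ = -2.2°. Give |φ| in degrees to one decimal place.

|φ| = 87.8°

Polar night requires cos H₀ = −tan φ tan δ ≥ 1, i.e. tan φ tan δ ≤ −1.
The boundary is |tan φ| · |tan δ| = 1, so |φ| = 90° − |δ| = 90° − 2.2° = 87.8° in the northern hemisphere.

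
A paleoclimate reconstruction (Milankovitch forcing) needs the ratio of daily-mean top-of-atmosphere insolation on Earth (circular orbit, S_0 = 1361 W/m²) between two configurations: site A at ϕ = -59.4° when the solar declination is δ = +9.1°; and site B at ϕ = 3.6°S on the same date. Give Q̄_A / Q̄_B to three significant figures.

Q̄_A / Q̄_B ≈ 0.317

— Configuration A (ϕ=-59.4°):
cos h₀ = −tan(-59.4°) tan(+9.100°) = 0.2708, h₀ = 1.2965 rad.
Bracket: h₀ sin ϕ sin δ + cos ϕ cos δ sin h₀ = 1.2965×-0.86074×0.15816 + 0.50904×0.98741×0.96262 = -0.176499 + 0.483843 = 0.307344.
Q̄ = (S_0/π) × [bracket] = (1361/π) × 0.307344 = 133.15 W/m².
— Configuration B (ϕ=-3.6°):
cos h₀ = −tan(-3.6°) tan(+9.100°) = 0.0101, h₀ = 1.5607 rad.
Bracket: h₀ sin ϕ sin δ + cos ϕ cos δ sin h₀ = 1.5607×-0.06279×0.15816 + 0.99803×0.98741×0.99995 = -0.015499 + 0.985416 = 0.969917.
Q̄ = (S_0/π) × [bracket] = (1361/π) × 0.969917 = 420.19 W/m².
Ratio Q̄_A / Q̄_B = 133.15 / 420.19 = 0.3169.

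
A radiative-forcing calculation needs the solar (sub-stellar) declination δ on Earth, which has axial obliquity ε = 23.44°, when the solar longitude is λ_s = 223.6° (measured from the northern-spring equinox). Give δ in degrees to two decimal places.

δ = -15.92°

sin δ = sin ε · sin λ_s = sin 23.44° × sin 223.6° = -0.274323.
δ = arcsin(-0.274323) = -15.92°.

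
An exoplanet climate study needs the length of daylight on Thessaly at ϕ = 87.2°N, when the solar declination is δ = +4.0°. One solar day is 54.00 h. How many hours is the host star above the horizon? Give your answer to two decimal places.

Sunrise equation: cos h₀ = −tan ϕ · tan δ = -1.4298 ≤ −1, so the host star never sets (polar day) and h₀ = π.
Daylight = 2h₀/(2π) × 54.00 h = (3.1416/π) × 54.00 = 54.00 h.

54.00 h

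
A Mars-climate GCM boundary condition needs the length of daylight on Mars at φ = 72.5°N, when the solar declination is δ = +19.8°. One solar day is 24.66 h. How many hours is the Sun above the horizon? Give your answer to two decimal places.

Sunrise equation: cos H₀ = −tan φ · tan δ = -1.1418 ≤ −1, so the Sun never sets (polar day) and H₀ = π.
Daylight = 2H₀/(2π) × 24.66 h = (3.1416/π) × 24.66 = 24.66 h.

24.66 h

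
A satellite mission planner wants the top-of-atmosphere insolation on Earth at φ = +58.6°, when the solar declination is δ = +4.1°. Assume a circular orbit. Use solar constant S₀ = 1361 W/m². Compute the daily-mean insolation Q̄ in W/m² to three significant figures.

cos H₀ = −tan(+58.6°) tan(+4.100°) = -0.1174, H₀ = 1.6885 rad.
Bracket: H₀ sin φ sin δ + cos φ cos δ sin H₀ = 1.6885×0.85355×0.07150 + 0.52101×0.99744×0.99308 = 0.103047 + 0.516080 = 0.619127.
Q̄ = (S₀/π) × [bracket] = (1361/π) × 0.619127 = 268.2 W/m².

Q̄ ≈ 268 W/m²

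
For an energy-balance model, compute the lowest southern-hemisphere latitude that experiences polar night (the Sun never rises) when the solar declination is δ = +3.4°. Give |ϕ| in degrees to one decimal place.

Polar night requires cos h₀ = −tan ϕ tan δ ≥ 1, i.e. tan ϕ tan δ ≤ −1.
The boundary is |tan ϕ| · |tan δ| = 1, so |ϕ| = 90° − |δ| = 90° − 3.4° = 86.6° in the southern hemisphere.

|ϕ| = 86.6°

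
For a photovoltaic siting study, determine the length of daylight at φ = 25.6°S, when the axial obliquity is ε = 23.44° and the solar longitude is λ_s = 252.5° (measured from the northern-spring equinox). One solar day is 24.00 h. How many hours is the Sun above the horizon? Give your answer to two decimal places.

Solar declination: sin δ = sin ε · sin λ_s = sin 23.44° × sin 252.5° = -0.37938, so δ = -22.295°.
cos H₀ = −tan φ · tan δ = −tan(-25.6°) × tan(-22.295°) = -0.1965, so H₀ = 1.7685 rad = 101.33°.
Daylight = 2H₀/(2π) × 24.00 h = (1.7685/π) × 24.00 = 13.51 h.

13.51 h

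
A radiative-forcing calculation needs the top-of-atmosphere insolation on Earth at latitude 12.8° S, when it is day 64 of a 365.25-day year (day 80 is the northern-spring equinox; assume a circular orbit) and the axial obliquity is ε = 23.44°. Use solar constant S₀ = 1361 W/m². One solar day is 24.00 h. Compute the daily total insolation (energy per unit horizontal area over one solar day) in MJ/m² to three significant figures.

Solar longitude: λ_s = 360° × (64 − 80)/365.25 = -15.770°, i.e. -15.770° + 360° = 344.230°.
sin δ = sin 23.44° × sin 344.230° = -0.10811, so δ = -6.206°.
cos H₀ = −tan(-12.8°) tan(-6.206°) = -0.0247, H₀ = 1.5955 rad.
Bracket: H₀ sin φ sin δ + cos φ cos δ sin H₀ = 1.5955×-0.22155×-0.10811 + 0.97515×0.99414×0.99969 = 0.038215 + 0.969135 = 1.007350.
Q̄ = (S₀/π) × [bracket] = (1361/π) × 1.007350 = 436.40 W/m².
Daily total = Q̄ × 24.00 h × 3600 s/h = 436.40 × 24.00 × 3600 / 10⁶ = 37.70 MJ/m².

37.7 MJ/m²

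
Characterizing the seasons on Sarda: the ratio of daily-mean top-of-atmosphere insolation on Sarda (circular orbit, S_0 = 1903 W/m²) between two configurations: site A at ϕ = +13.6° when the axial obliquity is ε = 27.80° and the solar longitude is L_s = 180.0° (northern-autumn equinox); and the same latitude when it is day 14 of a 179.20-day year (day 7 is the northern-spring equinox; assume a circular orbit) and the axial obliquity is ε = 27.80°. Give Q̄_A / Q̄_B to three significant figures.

Q̄_A / Q̄_B ≈ 0.964

— Configuration A (ϕ=+13.6°):
Solar declination: sin δ = sin ε · sin L_s = sin 27.80° × sin 180.0° = 0.00000, so δ = +0.000°.
cos h₀ = −tan(+13.6°) tan(+0.000°) = -0.0000, h₀ = 1.5708 rad.
Bracket: h₀ sin ϕ sin δ + cos ϕ cos δ sin h₀ = 1.5708×0.23514×0.00000 + 0.97196×1.00000×1.00000 = 0.000000 + 0.971960 = 0.971960.
Q̄ = (S_0/π) × [bracket] = (1903/π) × 0.971960 = 588.76 W/m².
— Configuration B (ϕ=+13.6°):
Solar longitude: L_s = 360° × (14 − 7)/179.20 = 14.063°.
sin δ = sin 27.80° × sin 14.063° = 0.11332, so δ = +6.507°.
cos h₀ = −tan(+13.6°) tan(+6.507°) = -0.0276, h₀ = 1.5984 rad.
Bracket: h₀ sin ϕ sin δ + cos ϕ cos δ sin h₀ = 1.5984×0.23514×0.11332 + 0.97196×0.99356×0.99962 = 0.042591 + 0.965334 = 1.007925.
Q̄ = (S_0/π) × [bracket] = (1903/π) × 1.007925 = 610.54 W/m².
Ratio Q̄_A / Q̄_B = 588.76 / 610.54 = 0.9643.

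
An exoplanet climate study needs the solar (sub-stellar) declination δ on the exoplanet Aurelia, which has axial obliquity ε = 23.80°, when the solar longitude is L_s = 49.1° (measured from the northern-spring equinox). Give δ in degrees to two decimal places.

δ = +17.76°

sin δ = sin ε · sin L_s = sin 23.80° × sin 49.1° = 0.305021.
δ = arcsin(0.305021) = +17.76°.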